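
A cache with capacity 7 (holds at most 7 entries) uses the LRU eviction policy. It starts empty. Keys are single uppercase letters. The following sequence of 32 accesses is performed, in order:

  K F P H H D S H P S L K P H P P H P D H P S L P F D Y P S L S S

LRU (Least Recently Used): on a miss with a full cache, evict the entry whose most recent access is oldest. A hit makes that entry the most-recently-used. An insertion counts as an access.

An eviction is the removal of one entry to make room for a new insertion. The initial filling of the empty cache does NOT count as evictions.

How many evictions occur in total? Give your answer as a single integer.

LRU simulation (capacity=7):
  1. access K: MISS. Cache (LRU->MRU): [K]
  2. access F: MISS. Cache (LRU->MRU): [K F]
  3. access P: MISS. Cache (LRU->MRU): [K F P]
  4. access H: MISS. Cache (LRU->MRU): [K F P H]
  5. access H: HIT. Cache (LRU->MRU): [K F P H]
  6. access D: MISS. Cache (LRU->MRU): [K F P H D]
  7. access S: MISS. Cache (LRU->MRU): [K F P H D S]
  8. access H: HIT. Cache (LRU->MRU): [K F P D S H]
  9. access P: HIT. Cache (LRU->MRU): [K F D S H P]
  10. access S: HIT. Cache (LRU->MRU): [K F D H P S]
  11. access L: MISS. Cache (LRU->MRU): [K F D H P S L]
  12. access K: HIT. Cache (LRU->MRU): [F D H P S L K]
  13. access P: HIT. Cache (LRU->MRU): [F D H S L K P]
  14. access H: HIT. Cache (LRU->MRU): [F D S L K P H]
  15. access P: HIT. Cache (LRU->MRU): [F D S L K H P]
  16. access P: HIT. Cache (LRU->MRU): [F D S L K H P]
  17. access H: HIT. Cache (LRU->MRU): [F D S L K P H]
  18. access P: HIT. Cache (LRU->MRU): [F D S L K H P]
  19. access D: HIT. Cache (LRU->MRU): [F S L K H P D]
  20. access H: HIT. Cache (LRU->MRU): [F S L K P D H]
  21. access P: HIT. Cache (LRU->MRU): [F S L K D H P]
  22. access S: HIT. Cache (LRU->MRU): [F L K D H P S]
  23. access L: HIT. Cache (LRU->MRU): [F K D H P S L]
  24. access P: HIT. Cache (LRU->MRU): [F K D H S L P]
  25. access F: HIT. Cache (LRU->MRU): [K D H S L P F]
  26. access D: HIT. Cache (LRU->MRU): [K H S L P F D]
  27. access Y: MISS, evict K. Cache (LRU->MRU): [H S L P F D Y]
  28. access P: HIT. Cache (LRU->MRU): [H S L F D Y P]
  29. access S: HIT. Cache (LRU->MRU): [H L F D Y P S]
  30. access L: HIT. Cache (LRU->MRU): [H F D Y P S L]
  31. access S: HIT. Cache (LRU->MRU): [H F D Y P L S]
  32. access S: HIT. Cache (LRU->MRU): [H F D Y P L S]
Total: 24 hits, 8 misses, 1 evictions

Answer: 1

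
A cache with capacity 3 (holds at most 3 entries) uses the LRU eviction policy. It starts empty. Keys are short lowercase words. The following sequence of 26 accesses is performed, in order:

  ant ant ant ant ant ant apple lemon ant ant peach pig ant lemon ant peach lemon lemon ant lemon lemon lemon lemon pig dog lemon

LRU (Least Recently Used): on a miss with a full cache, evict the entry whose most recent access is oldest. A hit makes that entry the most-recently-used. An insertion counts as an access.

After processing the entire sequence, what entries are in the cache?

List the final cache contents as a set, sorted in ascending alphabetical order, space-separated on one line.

Answer: dog lemon pig

Derivation:
LRU simulation (capacity=3):
  1. access ant: MISS. Cache (LRU->MRU): [ant]
  2. access ant: HIT. Cache (LRU->MRU): [ant]
  3. access ant: HIT. Cache (LRU->MRU): [ant]
  4. access ant: HIT. Cache (LRU->MRU): [ant]
  5. access ant: HIT. Cache (LRU->MRU): [ant]
  6. access ant: HIT. Cache (LRU->MRU): [ant]
  7. access apple: MISS. Cache (LRU->MRU): [ant apple]
  8. access lemon: MISS. Cache (LRU->MRU): [ant apple lemon]
  9. access ant: HIT. Cache (LRU->MRU): [apple lemon ant]
  10. access ant: HIT. Cache (LRU->MRU): [apple lemon ant]
  11. access peach: MISS, evict apple. Cache (LRU->MRU): [lemon ant peach]
  12. access pig: MISS, evict lemon. Cache (LRU->MRU): [ant peach pig]
  13. access ant: HIT. Cache (LRU->MRU): [peach pig ant]
  14. access lemon: MISS, evict peach. Cache (LRU->MRU): [pig ant lemon]
  15. access ant: HIT. Cache (LRU->MRU): [pig lemon ant]
  16. access peach: MISS, evict pig. Cache (LRU->MRU): [lemon ant peach]
  17. access lemon: HIT. Cache (LRU->MRU): [ant peach lemon]
  18. access lemon: HIT. Cache (LRU->MRU): [ant peach lemon]
  19. access ant: HIT. Cache (LRU->MRU): [peach lemon ant]
  20. access lemon: HIT. Cache (LRU->MRU): [peach ant lemon]
  21. access lemon: HIT. Cache (LRU->MRU): [peach ant lemon]
  22. access lemon: HIT. Cache (LRU->MRU): [peach ant lemon]
  23. access lemon: HIT. Cache (LRU->MRU): [peach ant lemon]
  24. access pig: MISS, evict peach. Cache (LRU->MRU): [ant lemon pig]
  25. access dog: MISS, evict ant. Cache (LRU->MRU): [lemon pig dog]
  26. access lemon: HIT. Cache (LRU->MRU): [pig dog lemon]
Total: 17 hits, 9 misses, 6 evictions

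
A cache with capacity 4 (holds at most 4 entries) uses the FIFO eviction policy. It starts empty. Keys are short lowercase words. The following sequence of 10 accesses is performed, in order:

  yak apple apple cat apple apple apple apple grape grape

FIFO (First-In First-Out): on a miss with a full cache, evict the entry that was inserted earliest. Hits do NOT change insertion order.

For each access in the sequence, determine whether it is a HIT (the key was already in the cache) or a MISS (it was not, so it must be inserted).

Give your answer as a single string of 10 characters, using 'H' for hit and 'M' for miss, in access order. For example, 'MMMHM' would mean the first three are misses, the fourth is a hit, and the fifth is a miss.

Answer: MMHMHHHHMH

Derivation:
FIFO simulation (capacity=4):
  1. access yak: MISS. Cache (old->new): [yak]
  2. access apple: MISS. Cache (old->new): [yak apple]
  3. access apple: HIT. Cache (old->new): [yak apple]
  4. access cat: MISS. Cache (old->new): [yak apple cat]
  5. access apple: HIT. Cache (old->new): [yak apple cat]
  6. access apple: HIT. Cache (old->new): [yak apple cat]
  7. access apple: HIT. Cache (old->new): [yak apple cat]
  8. access apple: HIT. Cache (old->new): [yak apple cat]
  9. access grape: MISS. Cache (old->new): [yak apple cat grape]
  10. access grape: HIT. Cache (old->new): [yak apple cat grape]
Total: 6 hits, 4 misses, 0 evictions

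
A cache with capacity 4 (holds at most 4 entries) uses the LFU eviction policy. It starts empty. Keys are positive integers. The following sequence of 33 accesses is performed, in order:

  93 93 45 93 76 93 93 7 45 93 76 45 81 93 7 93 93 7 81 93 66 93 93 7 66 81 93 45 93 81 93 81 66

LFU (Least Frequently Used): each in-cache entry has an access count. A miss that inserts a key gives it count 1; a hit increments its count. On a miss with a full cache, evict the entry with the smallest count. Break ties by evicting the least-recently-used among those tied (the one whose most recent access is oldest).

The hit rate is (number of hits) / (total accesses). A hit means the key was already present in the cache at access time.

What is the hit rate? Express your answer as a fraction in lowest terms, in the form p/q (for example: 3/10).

LFU simulation (capacity=4):
  1. access 93: MISS. Cache: [93(c=1)]
  2. access 93: HIT, count now 2. Cache: [93(c=2)]
  3. access 45: MISS. Cache: [45(c=1) 93(c=2)]
  4. access 93: HIT, count now 3. Cache: [45(c=1) 93(c=3)]
  5. access 76: MISS. Cache: [45(c=1) 76(c=1) 93(c=3)]
  6. access 93: HIT, count now 4. Cache: [45(c=1) 76(c=1) 93(c=4)]
  7. access 93: HIT, count now 5. Cache: [45(c=1) 76(c=1) 93(c=5)]
  8. access 7: MISS. Cache: [45(c=1) 76(c=1) 7(c=1) 93(c=5)]
  9. access 45: HIT, count now 2. Cache: [76(c=1) 7(c=1) 45(c=2) 93(c=5)]
  10. access 93: HIT, count now 6. Cache: [76(c=1) 7(c=1) 45(c=2) 93(c=6)]
  11. access 76: HIT, count now 2. Cache: [7(c=1) 45(c=2) 76(c=2) 93(c=6)]
  12. access 45: HIT, count now 3. Cache: [7(c=1) 76(c=2) 45(c=3) 93(c=6)]
  13. access 81: MISS, evict 7(c=1). Cache: [81(c=1) 76(c=2) 45(c=3) 93(c=6)]
  14. access 93: HIT, count now 7. Cache: [81(c=1) 76(c=2) 45(c=3) 93(c=7)]
  15. access 7: MISS, evict 81(c=1). Cache: [7(c=1) 76(c=2) 45(c=3) 93(c=7)]
  16. access 93: HIT, count now 8. Cache: [7(c=1) 76(c=2) 45(c=3) 93(c=8)]
  17. access 93: HIT, count now 9. Cache: [7(c=1) 76(c=2) 45(c=3) 93(c=9)]
  18. access 7: HIT, count now 2. Cache: [76(c=2) 7(c=2) 45(c=3) 93(c=9)]
  19. access 81: MISS, evict 76(c=2). Cache: [81(c=1) 7(c=2) 45(c=3) 93(c=9)]
  20. access 93: HIT, count now 10. Cache: [81(c=1) 7(c=2) 45(c=3) 93(c=10)]
  21. access 66: MISS, evict 81(c=1). Cache: [66(c=1) 7(c=2) 45(c=3) 93(c=10)]
  22. access 93: HIT, count now 11. Cache: [66(c=1) 7(c=2) 45(c=3) 93(c=11)]
  23. access 93: HIT, count now 12. Cache: [66(c=1) 7(c=2) 45(c=3) 93(c=12)]
  24. access 7: HIT, count now 3. Cache: [66(c=1) 45(c=3) 7(c=3) 93(c=12)]
  25. access 66: HIT, count now 2. Cache: [66(c=2) 45(c=3) 7(c=3) 93(c=12)]
  26. access 81: MISS, evict 66(c=2). Cache: [81(c=1) 45(c=3) 7(c=3) 93(c=12)]
  27. access 93: HIT, count now 13. Cache: [81(c=1) 45(c=3) 7(c=3) 93(c=13)]
  28. access 45: HIT, count now 4. Cache: [81(c=1) 7(c=3) 45(c=4) 93(c=13)]
  29. access 93: HIT, count now 14. Cache: [81(c=1) 7(c=3) 45(c=4) 93(c=14)]
  30. access 81: HIT, count now 2. Cache: [81(c=2) 7(c=3) 45(c=4) 93(c=14)]
  31. access 93: HIT, count now 15. Cache: [81(c=2) 7(c=3) 45(c=4) 93(c=15)]
  32. access 81: HIT, count now 3. Cache: [7(c=3) 81(c=3) 45(c=4) 93(c=15)]
  33. access 66: MISS, evict 7(c=3). Cache: [66(c=1) 81(c=3) 45(c=4) 93(c=15)]
Total: 23 hits, 10 misses, 6 evictions

Hit rate = 23/33

Answer: 23/33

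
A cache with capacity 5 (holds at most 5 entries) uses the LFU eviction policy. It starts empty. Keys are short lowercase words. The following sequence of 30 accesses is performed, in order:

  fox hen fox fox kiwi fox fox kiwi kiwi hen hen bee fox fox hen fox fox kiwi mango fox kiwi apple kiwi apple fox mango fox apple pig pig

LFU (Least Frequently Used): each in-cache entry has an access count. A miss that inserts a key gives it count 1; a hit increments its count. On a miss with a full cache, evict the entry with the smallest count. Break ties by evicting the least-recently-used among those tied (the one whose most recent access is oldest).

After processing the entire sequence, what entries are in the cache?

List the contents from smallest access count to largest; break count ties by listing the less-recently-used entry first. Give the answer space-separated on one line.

LFU simulation (capacity=5):
  1. access fox: MISS. Cache: [fox(c=1)]
  2. access hen: MISS. Cache: [fox(c=1) hen(c=1)]
  3. access fox: HIT, count now 2. Cache: [hen(c=1) fox(c=2)]
  4. access fox: HIT, count now 3. Cache: [hen(c=1) fox(c=3)]
  5. access kiwi: MISS. Cache: [hen(c=1) kiwi(c=1) fox(c=3)]
  6. access fox: HIT, count now 4. Cache: [hen(c=1) kiwi(c=1) fox(c=4)]
  7. access fox: HIT, count now 5. Cache: [hen(c=1) kiwi(c=1) fox(c=5)]
  8. access kiwi: HIT, count now 2. Cache: [hen(c=1) kiwi(c=2) fox(c=5)]
  9. access kiwi: HIT, count now 3. Cache: [hen(c=1) kiwi(c=3) fox(c=5)]
  10. access hen: HIT, count now 2. Cache: [hen(c=2) kiwi(c=3) fox(c=5)]
  11. access hen: HIT, count now 3. Cache: [kiwi(c=3) hen(c=3) fox(c=5)]
  12. access bee: MISS. Cache: [bee(c=1) kiwi(c=3) hen(c=3) fox(c=5)]
  13. access fox: HIT, count now 6. Cache: [bee(c=1) kiwi(c=3) hen(c=3) fox(c=6)]
  14. access fox: HIT, count now 7. Cache: [bee(c=1) kiwi(c=3) hen(c=3) fox(c=7)]
  15. access hen: HIT, count now 4. Cache: [bee(c=1) kiwi(c=3) hen(c=4) fox(c=7)]
  16. access fox: HIT, count now 8. Cache: [bee(c=1) kiwi(c=3) hen(c=4) fox(c=8)]
  17. access fox: HIT, count now 9. Cache: [bee(c=1) kiwi(c=3) hen(c=4) fox(c=9)]
  18. access kiwi: HIT, count now 4. Cache: [bee(c=1) hen(c=4) kiwi(c=4) fox(c=9)]
  19. access mango: MISS. Cache: [bee(c=1) mango(c=1) hen(c=4) kiwi(c=4) fox(c=9)]
  20. access fox: HIT, count now 10. Cache: [bee(c=1) mango(c=1) hen(c=4) kiwi(c=4) fox(c=10)]
  21. access kiwi: HIT, count now 5. Cache: [bee(c=1) mango(c=1) hen(c=4) kiwi(c=5) fox(c=10)]
  22. access apple: MISS, evict bee(c=1). Cache: [mango(c=1) apple(c=1) hen(c=4) kiwi(c=5) fox(c=10)]
  23. access kiwi: HIT, count now 6. Cache: [mango(c=1) apple(c=1) hen(c=4) kiwi(c=6) fox(c=10)]
  24. access apple: HIT, count now 2. Cache: [mango(c=1) apple(c=2) hen(c=4) kiwi(c=6) fox(c=10)]
  25. access fox: HIT, count now 11. Cache: [mango(c=1) apple(c=2) hen(c=4) kiwi(c=6) fox(c=11)]
  26. access mango: HIT, count now 2. Cache: [apple(c=2) mango(c=2) hen(c=4) kiwi(c=6) fox(c=11)]
  27. access fox: HIT, count now 12. Cache: [apple(c=2) mango(c=2) hen(c=4) kiwi(c=6) fox(c=12)]
  28. access apple: HIT, count now 3. Cache: [mango(c=2) apple(c=3) hen(c=4) kiwi(c=6) fox(c=12)]
  29. access pig: MISS, evict mango(c=2). Cache: [pig(c=1) apple(c=3) hen(c=4) kiwi(c=6) fox(c=12)]
  30. access pig: HIT, count now 2. Cache: [pig(c=2) apple(c=3) hen(c=4) kiwi(c=6) fox(c=12)]
Total: 23 hits, 7 misses, 2 evictions

Answer: pig apple hen kiwi fox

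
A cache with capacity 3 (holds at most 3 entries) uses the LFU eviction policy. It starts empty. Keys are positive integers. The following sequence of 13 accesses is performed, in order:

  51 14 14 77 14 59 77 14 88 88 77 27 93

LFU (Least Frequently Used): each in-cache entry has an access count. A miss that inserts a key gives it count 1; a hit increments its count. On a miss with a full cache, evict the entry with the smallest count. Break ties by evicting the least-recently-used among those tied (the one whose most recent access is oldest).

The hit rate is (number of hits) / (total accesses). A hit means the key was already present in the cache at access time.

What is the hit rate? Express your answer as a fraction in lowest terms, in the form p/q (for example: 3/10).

LFU simulation (capacity=3):
  1. access 51: MISS. Cache: [51(c=1)]
  2. access 14: MISS. Cache: [51(c=1) 14(c=1)]
  3. access 14: HIT, count now 2. Cache: [51(c=1) 14(c=2)]
  4. access 77: MISS. Cache: [51(c=1) 77(c=1) 14(c=2)]
  5. access 14: HIT, count now 3. Cache: [51(c=1) 77(c=1) 14(c=3)]
  6. access 59: MISS, evict 51(c=1). Cache: [77(c=1) 59(c=1) 14(c=3)]
  7. access 77: HIT, count now 2. Cache: [59(c=1) 77(c=2) 14(c=3)]
  8. access 14: HIT, count now 4. Cache: [59(c=1) 77(c=2) 14(c=4)]
  9. access 88: MISS, evict 59(c=1). Cache: [88(c=1) 77(c=2) 14(c=4)]
  10. access 88: HIT, count now 2. Cache: [77(c=2) 88(c=2) 14(c=4)]
  11. access 77: HIT, count now 3. Cache: [88(c=2) 77(c=3) 14(c=4)]
  12. access 27: MISS, evict 88(c=2). Cache: [27(c=1) 77(c=3) 14(c=4)]
  13. access 93: MISS, evict 27(c=1). Cache: [93(c=1) 77(c=3) 14(c=4)]
Total: 6 hits, 7 misses, 4 evictions

Hit rate = 6/13

Answer: 6/13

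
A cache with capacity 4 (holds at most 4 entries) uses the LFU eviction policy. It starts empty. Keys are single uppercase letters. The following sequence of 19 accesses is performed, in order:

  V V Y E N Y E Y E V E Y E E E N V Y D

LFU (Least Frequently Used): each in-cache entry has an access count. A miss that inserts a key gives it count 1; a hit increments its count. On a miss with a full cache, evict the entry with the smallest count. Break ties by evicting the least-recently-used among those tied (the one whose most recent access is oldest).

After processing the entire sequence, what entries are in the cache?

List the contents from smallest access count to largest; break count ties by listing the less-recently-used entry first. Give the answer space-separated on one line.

Answer: D V Y E

Derivation:
LFU simulation (capacity=4):
  1. access V: MISS. Cache: [V(c=1)]
  2. access V: HIT, count now 2. Cache: [V(c=2)]
  3. access Y: MISS. Cache: [Y(c=1) V(c=2)]
  4. access E: MISS. Cache: [Y(c=1) E(c=1) V(c=2)]
  5. access N: MISS. Cache: [Y(c=1) E(c=1) N(c=1) V(c=2)]
  6. access Y: HIT, count now 2. Cache: [E(c=1) N(c=1) V(c=2) Y(c=2)]
  7. access E: HIT, count now 2. Cache: [N(c=1) V(c=2) Y(c=2) E(c=2)]
  8. access Y: HIT, count now 3. Cache: [N(c=1) V(c=2) E(c=2) Y(c=3)]
  9. access E: HIT, count now 3. Cache: [N(c=1) V(c=2) Y(c=3) E(c=3)]
  10. access V: HIT, count now 3. Cache: [N(c=1) Y(c=3) E(c=3) V(c=3)]
  11. access E: HIT, count now 4. Cache: [N(c=1) Y(c=3) V(c=3) E(c=4)]
  12. access Y: HIT, count now 4. Cache: [N(c=1) V(c=3) E(c=4) Y(c=4)]
  13. access E: HIT, count now 5. Cache: [N(c=1) V(c=3) Y(c=4) E(c=5)]
  14. access E: HIT, count now 6. Cache: [N(c=1) V(c=3) Y(c=4) E(c=6)]
  15. access E: HIT, count now 7. Cache: [N(c=1) V(c=3) Y(c=4) E(c=7)]
  16. access N: HIT, count now 2. Cache: [N(c=2) V(c=3) Y(c=4) E(c=7)]
  17. access V: HIT, count now 4. Cache: [N(c=2) Y(c=4) V(c=4) E(c=7)]
  18. access Y: HIT, count now 5. Cache: [N(c=2) V(c=4) Y(c=5) E(c=7)]
  19. access D: MISS, evict N(c=2). Cache: [D(c=1) V(c=4) Y(c=5) E(c=7)]
Total: 14 hits, 5 misses, 1 evictions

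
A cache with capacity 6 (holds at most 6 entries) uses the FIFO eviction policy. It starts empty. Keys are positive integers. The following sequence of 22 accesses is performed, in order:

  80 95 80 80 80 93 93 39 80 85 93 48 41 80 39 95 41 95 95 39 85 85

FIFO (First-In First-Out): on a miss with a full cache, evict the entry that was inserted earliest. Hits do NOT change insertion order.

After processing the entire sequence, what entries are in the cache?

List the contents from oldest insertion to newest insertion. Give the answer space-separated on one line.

FIFO simulation (capacity=6):
  1. access 80: MISS. Cache (old->new): [80]
  2. access 95: MISS. Cache (old->new): [80 95]
  3. access 80: HIT. Cache (old->new): [80 95]
  4. access 80: HIT. Cache (old->new): [80 95]
  5. access 80: HIT. Cache (old->new): [80 95]
  6. access 93: MISS. Cache (old->new): [80 95 93]
  7. access 93: HIT. Cache (old->new): [80 95 93]
  8. access 39: MISS. Cache (old->new): [80 95 93 39]
  9. access 80: HIT. Cache (old->new): [80 95 93 39]
  10. access 85: MISS. Cache (old->new): [80 95 93 39 85]
  11. access 93: HIT. Cache (old->new): [80 95 93 39 85]
  12. access 48: MISS. Cache (old->new): [80 95 93 39 85 48]
  13. access 41: MISS, evict 80. Cache (old->new): [95 93 39 85 48 41]
  14. access 80: MISS, evict 95. Cache (old->new): [93 39 85 48 41 80]
  15. access 39: HIT. Cache (old->new): [93 39 85 48 41 80]
  16. access 95: MISS, evict 93. Cache (old->new): [39 85 48 41 80 95]
  17. access 41: HIT. Cache (old->new): [39 85 48 41 80 95]
  18. access 95: HIT. Cache (old->new): [39 85 48 41 80 95]
  19. access 95: HIT. Cache (old->new): [39 85 48 41 80 95]
  20. access 39: HIT. Cache (old->new): [39 85 48 41 80 95]
  21. access 85: HIT. Cache (old->new): [39 85 48 41 80 95]
  22. access 85: HIT. Cache (old->new): [39 85 48 41 80 95]
Total: 13 hits, 9 misses, 3 evictions

Answer: 39 85 48 41 80 95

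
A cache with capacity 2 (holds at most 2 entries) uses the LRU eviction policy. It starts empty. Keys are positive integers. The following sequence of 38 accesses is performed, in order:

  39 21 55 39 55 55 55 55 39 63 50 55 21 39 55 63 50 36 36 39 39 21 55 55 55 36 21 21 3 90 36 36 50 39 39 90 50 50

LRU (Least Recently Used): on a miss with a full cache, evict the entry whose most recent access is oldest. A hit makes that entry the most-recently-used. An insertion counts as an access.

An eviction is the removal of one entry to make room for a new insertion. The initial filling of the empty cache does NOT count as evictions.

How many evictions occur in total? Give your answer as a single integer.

LRU simulation (capacity=2):
  1. access 39: MISS. Cache (LRU->MRU): [39]
  2. access 21: MISS. Cache (LRU->MRU): [39 21]
  3. access 55: MISS, evict 39. Cache (LRU->MRU): [21 55]
  4. access 39: MISS, evict 21. Cache (LRU->MRU): [55 39]
  5. access 55: HIT. Cache (LRU->MRU): [39 55]
  6. access 55: HIT. Cache (LRU->MRU): [39 55]
  7. access 55: HIT. Cache (LRU->MRU): [39 55]
  8. access 55: HIT. Cache (LRU->MRU): [39 55]
  9. access 39: HIT. Cache (LRU->MRU): [55 39]
  10. access 63: MISS, evict 55. Cache (LRU->MRU): [39 63]
  11. access 50: MISS, evict 39. Cache (LRU->MRU): [63 50]
  12. access 55: MISS, evict 63. Cache (LRU->MRU): [50 55]
  13. access 21: MISS, evict 50. Cache (LRU->MRU): [55 21]
  14. access 39: MISS, evict 55. Cache (LRU->MRU): [21 39]
  15. access 55: MISS, evict 21. Cache (LRU->MRU): [39 55]
  16. access 63: MISS, evict 39. Cache (LRU->MRU): [55 63]
  17. access 50: MISS, evict 55. Cache (LRU->MRU): [63 50]
  18. access 36: MISS, evict 63. Cache (LRU->MRU): [50 36]
  19. access 36: HIT. Cache (LRU->MRU): [50 36]
  20. access 39: MISS, evict 50. Cache (LRU->MRU): [36 39]
  21. access 39: HIT. Cache (LRU->MRU): [36 39]
  22. access 21: MISS, evict 36. Cache (LRU->MRU): [39 21]
  23. access 55: MISS, evict 39. Cache (LRU->MRU): [21 55]
  24. access 55: HIT. Cache (LRU->MRU): [21 55]
  25. access 55: HIT. Cache (LRU->MRU): [21 55]
  26. access 36: MISS, evict 21. Cache (LRU->MRU): [55 36]
  27. access 21: MISS, evict 55. Cache (LRU->MRU): [36 21]
  28. access 21: HIT. Cache (LRU->MRU): [36 21]
  29. access 3: MISS, evict 36. Cache (LRU->MRU): [21 3]
  30. access 90: MISS, evict 21. Cache (LRU->MRU): [3 90]
  31. access 36: MISS, evict 3. Cache (LRU->MRU): [90 36]
  32. access 36: HIT. Cache (LRU->MRU): [90 36]
  33. access 50: MISS, evict 90. Cache (LRU->MRU): [36 50]
  34. access 39: MISS, evict 36. Cache (LRU->MRU): [50 39]
  35. access 39: HIT. Cache (LRU->MRU): [50 39]
  36. access 90: MISS, evict 50. Cache (LRU->MRU): [39 90]
  37. access 50: MISS, evict 39. Cache (LRU->MRU): [90 50]
  38. access 50: HIT. Cache (LRU->MRU): [90 50]
Total: 13 hits, 25 misses, 23 evictions

Answer: 23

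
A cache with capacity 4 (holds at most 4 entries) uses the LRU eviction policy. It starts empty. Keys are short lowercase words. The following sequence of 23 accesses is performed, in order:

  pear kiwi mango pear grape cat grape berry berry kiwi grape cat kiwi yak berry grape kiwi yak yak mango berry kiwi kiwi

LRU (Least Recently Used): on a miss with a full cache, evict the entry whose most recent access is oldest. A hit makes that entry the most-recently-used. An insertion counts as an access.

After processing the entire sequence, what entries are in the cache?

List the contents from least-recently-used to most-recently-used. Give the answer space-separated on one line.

LRU simulation (capacity=4):
  1. access pear: MISS. Cache (LRU->MRU): [pear]
  2. access kiwi: MISS. Cache (LRU->MRU): [pear kiwi]
  3. access mango: MISS. Cache (LRU->MRU): [pear kiwi mango]
  4. access pear: HIT. Cache (LRU->MRU): [kiwi mango pear]
  5. access grape: MISS. Cache (LRU->MRU): [kiwi mango pear grape]
  6. access cat: MISS, evict kiwi. Cache (LRU->MRU): [mango pear grape cat]
  7. access grape: HIT. Cache (LRU->MRU): [mango pear cat grape]
  8. access berry: MISS, evict mango. Cache (LRU->MRU): [pear cat grape berry]
  9. access berry: HIT. Cache (LRU->MRU): [pear cat grape berry]
  10. access kiwi: MISS, evict pear. Cache (LRU->MRU): [cat grape berry kiwi]
  11. access grape: HIT. Cache (LRU->MRU): [cat berry kiwi grape]
  12. access cat: HIT. Cache (LRU->MRU): [berry kiwi grape cat]
  13. access kiwi: HIT. Cache (LRU->MRU): [berry grape cat kiwi]
  14. access yak: MISS, evict berry. Cache (LRU->MRU): [grape cat kiwi yak]
  15. access berry: MISS, evict grape. Cache (LRU->MRU): [cat kiwi yak berry]
  16. access grape: MISS, evict cat. Cache (LRU->MRU): [kiwi yak berry grape]
  17. access kiwi: HIT. Cache (LRU->MRU): [yak berry grape kiwi]
  18. access yak: HIT. Cache (LRU->MRU): [berry grape kiwi yak]
  19. access yak: HIT. Cache (LRU->MRU): [berry grape kiwi yak]
  20. access mango: MISS, evict berry. Cache (LRU->MRU): [grape kiwi yak mango]
  21. access berry: MISS, evict grape. Cache (LRU->MRU): [kiwi yak mango berry]
  22. access kiwi: HIT. Cache (LRU->MRU): [yak mango berry kiwi]
  23. access kiwi: HIT. Cache (LRU->MRU): [yak mango berry kiwi]
Total: 11 hits, 12 misses, 8 evictions

Answer: yak mango berry kiwi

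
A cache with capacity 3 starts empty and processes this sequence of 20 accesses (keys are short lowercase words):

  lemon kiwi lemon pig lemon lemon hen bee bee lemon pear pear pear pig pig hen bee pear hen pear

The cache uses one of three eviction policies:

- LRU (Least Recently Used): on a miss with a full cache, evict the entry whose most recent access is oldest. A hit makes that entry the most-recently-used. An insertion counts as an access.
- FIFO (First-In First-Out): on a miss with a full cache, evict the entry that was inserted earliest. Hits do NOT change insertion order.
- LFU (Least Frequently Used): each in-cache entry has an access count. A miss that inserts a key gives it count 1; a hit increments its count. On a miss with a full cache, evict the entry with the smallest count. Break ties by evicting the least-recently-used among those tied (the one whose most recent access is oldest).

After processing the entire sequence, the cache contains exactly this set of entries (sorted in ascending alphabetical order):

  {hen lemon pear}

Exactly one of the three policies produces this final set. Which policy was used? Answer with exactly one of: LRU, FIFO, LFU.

Answer: LFU

Derivation:
Simulating under each policy and comparing final sets:
  LRU: final set = {bee hen pear} -> differs
  FIFO: final set = {bee hen pear} -> differs
  LFU: final set = {hen lemon pear} -> MATCHES target
Only LFU produces the target set.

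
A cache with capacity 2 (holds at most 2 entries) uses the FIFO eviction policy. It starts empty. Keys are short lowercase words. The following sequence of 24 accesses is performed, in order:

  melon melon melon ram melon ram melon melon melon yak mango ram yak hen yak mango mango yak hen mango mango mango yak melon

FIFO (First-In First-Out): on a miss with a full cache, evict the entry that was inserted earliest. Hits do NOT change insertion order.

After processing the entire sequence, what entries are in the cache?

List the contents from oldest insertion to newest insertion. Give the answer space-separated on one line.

FIFO simulation (capacity=2):
  1. access melon: MISS. Cache (old->new): [melon]
  2. access melon: HIT. Cache (old->new): [melon]
  3. access melon: HIT. Cache (old->new): [melon]
  4. access ram: MISS. Cache (old->new): [melon ram]
  5. access melon: HIT. Cache (old->new): [melon ram]
  6. access ram: HIT. Cache (old->new): [melon ram]
  7. access melon: HIT. Cache (old->new): [melon ram]
  8. access melon: HIT. Cache (old->new): [melon ram]
  9. access melon: HIT. Cache (old->new): [melon ram]
  10. access yak: MISS, evict melon. Cache (old->new): [ram yak]
  11. access mango: MISS, evict ram. Cache (old->new): [yak mango]
  12. access ram: MISS, evict yak. Cache (old->new): [mango ram]
  13. access yak: MISS, evict mango. Cache (old->new): [ram yak]
  14. access hen: MISS, evict ram. Cache (old->new): [yak hen]
  15. access yak: HIT. Cache (old->new): [yak hen]
  16. access mango: MISS, evict yak. Cache (old->new): [hen mango]
  17. access mango: HIT. Cache (old->new): [hen mango]
  18. access yak: MISS, evict hen. Cache (old->new): [mango yak]
  19. access hen: MISS, evict mango. Cache (old->new): [yak hen]
  20. access mango: MISS, evict yak. Cache (old->new): [hen mango]
  21. access mango: HIT. Cache (old->new): [hen mango]
  22. access mango: HIT. Cache (old->new): [hen mango]
  23. access yak: MISS, evict hen. Cache (old->new): [mango yak]
  24. access melon: MISS, evict mango. Cache (old->new): [yak melon]
Total: 11 hits, 13 misses, 11 evictions

Answer: yak melon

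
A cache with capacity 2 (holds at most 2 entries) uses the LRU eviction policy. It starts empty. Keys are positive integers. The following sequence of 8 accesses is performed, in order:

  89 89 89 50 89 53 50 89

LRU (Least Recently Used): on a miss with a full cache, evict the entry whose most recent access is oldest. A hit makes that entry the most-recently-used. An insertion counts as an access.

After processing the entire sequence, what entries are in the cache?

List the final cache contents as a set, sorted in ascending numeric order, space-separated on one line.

LRU simulation (capacity=2):
  1. access 89: MISS. Cache (LRU->MRU): [89]
  2. access 89: HIT. Cache (LRU->MRU): [89]
  3. access 89: HIT. Cache (LRU->MRU): [89]
  4. access 50: MISS. Cache (LRU->MRU): [89 50]
  5. access 89: HIT. Cache (LRU->MRU): [50 89]
  6. access 53: MISS, evict 50. Cache (LRU->MRU): [89 53]
  7. access 50: MISS, evict 89. Cache (LRU->MRU): [53 50]
  8. access 89: MISS, evict 53. Cache (LRU->MRU): [50 89]
Total: 3 hits, 5 misses, 3 evictions

Answer: 50 89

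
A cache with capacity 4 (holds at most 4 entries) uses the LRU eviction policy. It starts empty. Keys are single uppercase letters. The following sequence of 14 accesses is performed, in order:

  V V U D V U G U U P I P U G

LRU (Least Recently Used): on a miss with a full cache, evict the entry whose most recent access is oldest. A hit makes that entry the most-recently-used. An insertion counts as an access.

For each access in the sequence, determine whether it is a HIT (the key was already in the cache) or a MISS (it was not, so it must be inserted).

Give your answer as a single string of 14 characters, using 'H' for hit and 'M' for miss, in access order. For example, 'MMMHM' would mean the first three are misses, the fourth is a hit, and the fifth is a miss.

LRU simulation (capacity=4):
  1. access V: MISS. Cache (LRU->MRU): [V]
  2. access V: HIT. Cache (LRU->MRU): [V]
  3. access U: MISS. Cache (LRU->MRU): [V U]
  4. access D: MISS. Cache (LRU->MRU): [V U D]
  5. access V: HIT. Cache (LRU->MRU): [U D V]
  6. access U: HIT. Cache (LRU->MRU): [D V U]
  7. access G: MISS. Cache (LRU->MRU): [D V U G]
  8. access U: HIT. Cache (LRU->MRU): [D V G U]
  9. access U: HIT. Cache (LRU->MRU): [D V G U]
  10. access P: MISS, evict D. Cache (LRU->MRU): [V G U P]
  11. access I: MISS, evict V. Cache (LRU->MRU): [G U P I]
  12. access P: HIT. Cache (LRU->MRU): [G U I P]
  13. access U: HIT. Cache (LRU->MRU): [G I P U]
  14. access G: HIT. Cache (LRU->MRU): [I P U G]
Total: 8 hits, 6 misses, 2 evictions

Answer: MHMMHHMHHMMHHH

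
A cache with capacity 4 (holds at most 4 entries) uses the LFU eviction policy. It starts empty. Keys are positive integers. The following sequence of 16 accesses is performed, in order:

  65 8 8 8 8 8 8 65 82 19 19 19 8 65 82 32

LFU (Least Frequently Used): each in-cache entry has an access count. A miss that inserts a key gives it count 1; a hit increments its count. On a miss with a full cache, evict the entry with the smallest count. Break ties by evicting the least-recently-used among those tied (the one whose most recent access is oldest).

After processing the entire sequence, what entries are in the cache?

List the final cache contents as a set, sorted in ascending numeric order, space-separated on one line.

Answer: 8 19 32 65

Derivation:
LFU simulation (capacity=4):
  1. access 65: MISS. Cache: [65(c=1)]
  2. access 8: MISS. Cache: [65(c=1) 8(c=1)]
  3. access 8: HIT, count now 2. Cache: [65(c=1) 8(c=2)]
  4. access 8: HIT, count now 3. Cache: [65(c=1) 8(c=3)]
  5. access 8: HIT, count now 4. Cache: [65(c=1) 8(c=4)]
  6. access 8: HIT, count now 5. Cache: [65(c=1) 8(c=5)]
  7. access 8: HIT, count now 6. Cache: [65(c=1) 8(c=6)]
  8. access 65: HIT, count now 2. Cache: [65(c=2) 8(c=6)]
  9. access 82: MISS. Cache: [82(c=1) 65(c=2) 8(c=6)]
  10. access 19: MISS. Cache: [82(c=1) 19(c=1) 65(c=2) 8(c=6)]
  11. access 19: HIT, count now 2. Cache: [82(c=1) 65(c=2) 19(c=2) 8(c=6)]
  12. access 19: HIT, count now 3. Cache: [82(c=1) 65(c=2) 19(c=3) 8(c=6)]
  13. access 8: HIT, count now 7. Cache: [82(c=1) 65(c=2) 19(c=3) 8(c=7)]
  14. access 65: HIT, count now 3. Cache: [82(c=1) 19(c=3) 65(c=3) 8(c=7)]
  15. access 82: HIT, count now 2. Cache: [82(c=2) 19(c=3) 65(c=3) 8(c=7)]
  16. access 32: MISS, evict 82(c=2). Cache: [32(c=1) 19(c=3) 65(c=3) 8(c=7)]
Total: 11 hits, 5 misses, 1 evictions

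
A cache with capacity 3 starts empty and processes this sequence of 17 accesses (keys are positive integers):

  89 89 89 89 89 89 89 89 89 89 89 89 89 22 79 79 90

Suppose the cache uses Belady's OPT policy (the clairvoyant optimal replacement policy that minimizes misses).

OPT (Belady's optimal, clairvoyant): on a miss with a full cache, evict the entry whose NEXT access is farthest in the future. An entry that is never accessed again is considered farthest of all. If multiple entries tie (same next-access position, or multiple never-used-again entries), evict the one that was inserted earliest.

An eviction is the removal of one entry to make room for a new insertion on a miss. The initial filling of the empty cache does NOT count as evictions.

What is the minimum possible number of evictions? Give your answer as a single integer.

OPT (Belady) simulation (capacity=3):
  1. access 89: MISS. Cache: [89]
  2. access 89: HIT. Next use of 89: step 3. Cache: [89]
  3. access 89: HIT. Next use of 89: step 4. Cache: [89]
  4. access 89: HIT. Next use of 89: step 5. Cache: [89]
  5. access 89: HIT. Next use of 89: step 6. Cache: [89]
  6. access 89: HIT. Next use of 89: step 7. Cache: [89]
  7. access 89: HIT. Next use of 89: step 8. Cache: [89]
  8. access 89: HIT. Next use of 89: step 9. Cache: [89]
  9. access 89: HIT. Next use of 89: step 10. Cache: [89]
  10. access 89: HIT. Next use of 89: step 11. Cache: [89]
  11. access 89: HIT. Next use of 89: step 12. Cache: [89]
  12. access 89: HIT. Next use of 89: step 13. Cache: [89]
  13. access 89: HIT. Next use of 89: never. Cache: [89]
  14. access 22: MISS. Cache: [89 22]
  15. access 79: MISS. Cache: [89 22 79]
  16. access 79: HIT. Next use of 79: never. Cache: [89 22 79]
  17. access 90: MISS, evict 89 (next use: never). Cache: [22 79 90]
Total: 13 hits, 4 misses, 1 evictions

Answer: 1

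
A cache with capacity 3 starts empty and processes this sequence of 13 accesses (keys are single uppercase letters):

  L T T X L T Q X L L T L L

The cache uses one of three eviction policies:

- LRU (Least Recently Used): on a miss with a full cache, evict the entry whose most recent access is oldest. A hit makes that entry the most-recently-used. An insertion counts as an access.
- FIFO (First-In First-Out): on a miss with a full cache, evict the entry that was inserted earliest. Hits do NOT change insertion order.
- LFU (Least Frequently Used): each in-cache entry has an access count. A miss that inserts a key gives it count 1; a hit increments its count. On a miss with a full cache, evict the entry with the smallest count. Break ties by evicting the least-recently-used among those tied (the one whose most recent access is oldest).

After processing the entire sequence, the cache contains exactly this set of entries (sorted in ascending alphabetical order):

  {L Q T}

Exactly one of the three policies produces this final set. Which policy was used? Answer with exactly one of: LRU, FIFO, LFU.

Answer: FIFO

Derivation:
Simulating under each policy and comparing final sets:
  LRU: final set = {L T X} -> differs
  FIFO: final set = {L Q T} -> MATCHES target
  LFU: final set = {L T X} -> differs
Only FIFO produces the target set.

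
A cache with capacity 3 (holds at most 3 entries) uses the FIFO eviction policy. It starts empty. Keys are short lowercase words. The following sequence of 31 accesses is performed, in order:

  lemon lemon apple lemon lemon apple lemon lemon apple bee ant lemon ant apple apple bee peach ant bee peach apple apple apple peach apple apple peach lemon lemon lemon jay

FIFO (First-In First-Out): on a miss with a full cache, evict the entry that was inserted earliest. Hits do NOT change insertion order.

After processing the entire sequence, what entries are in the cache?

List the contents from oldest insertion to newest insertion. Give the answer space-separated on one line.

Answer: apple lemon jay

Derivation:
FIFO simulation (capacity=3):
  1. access lemon: MISS. Cache (old->new): [lemon]
  2. access lemon: HIT. Cache (old->new): [lemon]
  3. access apple: MISS. Cache (old->new): [lemon apple]
  4. access lemon: HIT. Cache (old->new): [lemon apple]
  5. access lemon: HIT. Cache (old->new): [lemon apple]
  6. access apple: HIT. Cache (old->new): [lemon apple]
  7. access lemon: HIT. Cache (old->new): [lemon apple]
  8. access lemon: HIT. Cache (old->new): [lemon apple]
  9. access apple: HIT. Cache (old->new): [lemon apple]
  10. access bee: MISS. Cache (old->new): [lemon apple bee]
  11. access ant: MISS, evict lemon. Cache (old->new): [apple bee ant]
  12. access lemon: MISS, evict apple. Cache (old->new): [bee ant lemon]
  13. access ant: HIT. Cache (old->new): [bee ant lemon]
  14. access apple: MISS, evict bee. Cache (old->new): [ant lemon apple]
  15. access apple: HIT. Cache (old->new): [ant lemon apple]
  16. access bee: MISS, evict ant. Cache (old->new): [lemon apple bee]
  17. access peach: MISS, evict lemon. Cache (old->new): [apple bee peach]
  18. access ant: MISS, evict apple. Cache (old->new): [bee peach ant]
  19. access bee: HIT. Cache (old->new): [bee peach ant]
  20. access peach: HIT. Cache (old->new): [bee peach ant]
  21. access apple: MISS, evict bee. Cache (old->new): [peach ant apple]
  22. access apple: HIT. Cache (old->new): [peach ant apple]
  23. access apple: HIT. Cache (old->new): [peach ant apple]
  24. access peach: HIT. Cache (old->new): [peach ant apple]
  25. access apple: HIT. Cache (old->new): [peach ant apple]
  26. access apple: HIT. Cache (old->new): [peach ant apple]
  27. access peach: HIT. Cache (old->new): [peach ant apple]
  28. access lemon: MISS, evict peach. Cache (old->new): [ant apple lemon]
  29. access lemon: HIT. Cache (old->new): [ant apple lemon]
  30. access lemon: HIT. Cache (old->new): [ant apple lemon]
  31. access jay: MISS, evict ant. Cache (old->new): [apple lemon jay]
Total: 19 hits, 12 misses, 9 evictions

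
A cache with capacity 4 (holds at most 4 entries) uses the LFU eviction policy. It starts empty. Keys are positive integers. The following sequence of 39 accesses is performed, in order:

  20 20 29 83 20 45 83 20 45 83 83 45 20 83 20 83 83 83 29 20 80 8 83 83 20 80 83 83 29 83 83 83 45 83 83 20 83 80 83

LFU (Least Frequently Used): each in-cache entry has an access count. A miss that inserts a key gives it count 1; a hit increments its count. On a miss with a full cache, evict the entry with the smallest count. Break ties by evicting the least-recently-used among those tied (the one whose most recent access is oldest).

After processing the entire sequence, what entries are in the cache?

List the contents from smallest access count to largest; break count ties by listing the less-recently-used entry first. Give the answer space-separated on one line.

LFU simulation (capacity=4):
  1. access 20: MISS. Cache: [20(c=1)]
  2. access 20: HIT, count now 2. Cache: [20(c=2)]
  3. access 29: MISS. Cache: [29(c=1) 20(c=2)]
  4. access 83: MISS. Cache: [29(c=1) 83(c=1) 20(c=2)]
  5. access 20: HIT, count now 3. Cache: [29(c=1) 83(c=1) 20(c=3)]
  6. access 45: MISS. Cache: [29(c=1) 83(c=1) 45(c=1) 20(c=3)]
  7. access 83: HIT, count now 2. Cache: [29(c=1) 45(c=1) 83(c=2) 20(c=3)]
  8. access 20: HIT, count now 4. Cache: [29(c=1) 45(c=1) 83(c=2) 20(c=4)]
  9. access 45: HIT, count now 2. Cache: [29(c=1) 83(c=2) 45(c=2) 20(c=4)]
  10. access 83: HIT, count now 3. Cache: [29(c=1) 45(c=2) 83(c=3) 20(c=4)]
  11. access 83: HIT, count now 4. Cache: [29(c=1) 45(c=2) 20(c=4) 83(c=4)]
  12. access 45: HIT, count now 3. Cache: [29(c=1) 45(c=3) 20(c=4) 83(c=4)]
  13. access 20: HIT, count now 5. Cache: [29(c=1) 45(c=3) 83(c=4) 20(c=5)]
  14. access 83: HIT, count now 5. Cache: [29(c=1) 45(c=3) 20(c=5) 83(c=5)]
  15. access 20: HIT, count now 6. Cache: [29(c=1) 45(c=3) 83(c=5) 20(c=6)]
  16. access 83: HIT, count now 6. Cache: [29(c=1) 45(c=3) 20(c=6) 83(c=6)]
  17. access 83: HIT, count now 7. Cache: [29(c=1) 45(c=3) 20(c=6) 83(c=7)]
  18. access 83: HIT, count now 8. Cache: [29(c=1) 45(c=3) 20(c=6) 83(c=8)]
  19. access 29: HIT, count now 2. Cache: [29(c=2) 45(c=3) 20(c=6) 83(c=8)]
  20. access 20: HIT, count now 7. Cache: [29(c=2) 45(c=3) 20(c=7) 83(c=8)]
  21. access 80: MISS, evict 29(c=2). Cache: [80(c=1) 45(c=3) 20(c=7) 83(c=8)]
  22. access 8: MISS, evict 80(c=1). Cache: [8(c=1) 45(c=3) 20(c=7) 83(c=8)]
  23. access 83: HIT, count now 9. Cache: [8(c=1) 45(c=3) 20(c=7) 83(c=9)]
  24. access 83: HIT, count now 10. Cache: [8(c=1) 45(c=3) 20(c=7) 83(c=10)]
  25. access 20: HIT, count now 8. Cache: [8(c=1) 45(c=3) 20(c=8) 83(c=10)]
  26. access 80: MISS, evict 8(c=1). Cache: [80(c=1) 45(c=3) 20(c=8) 83(c=10)]
  27. access 83: HIT, count now 11. Cache: [80(c=1) 45(c=3) 20(c=8) 83(c=11)]
  28. access 83: HIT, count now 12. Cache: [80(c=1) 45(c=3) 20(c=8) 83(c=12)]
  29. access 29: MISS, evict 80(c=1). Cache: [29(c=1) 45(c=3) 20(c=8) 83(c=12)]
  30. access 83: HIT, count now 13. Cache: [29(c=1) 45(c=3) 20(c=8) 83(c=13)]
  31. access 83: HIT, count now 14. Cache: [29(c=1) 45(c=3) 20(c=8) 83(c=14)]
  32. access 83: HIT, count now 15. Cache: [29(c=1) 45(c=3) 20(c=8) 83(c=15)]
  33. access 45: HIT, count now 4. Cache: [29(c=1) 45(c=4) 20(c=8) 83(c=15)]
  34. access 83: HIT, count now 16. Cache: [29(c=1) 45(c=4) 20(c=8) 83(c=16)]
  35. access 83: HIT, count now 17. Cache: [29(c=1) 45(c=4) 20(c=8) 83(c=17)]
  36. access 20: HIT, count now 9. Cache: [29(c=1) 45(c=4) 20(c=9) 83(c=17)]
  37. access 83: HIT, count now 18. Cache: [29(c=1) 45(c=4) 20(c=9) 83(c=18)]
  38. access 80: MISS, evict 29(c=1). Cache: [80(c=1) 45(c=4) 20(c=9) 83(c=18)]
  39. access 83: HIT, count now 19. Cache: [80(c=1) 45(c=4) 20(c=9) 83(c=19)]
Total: 30 hits, 9 misses, 5 evictions

Answer: 80 45 20 83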